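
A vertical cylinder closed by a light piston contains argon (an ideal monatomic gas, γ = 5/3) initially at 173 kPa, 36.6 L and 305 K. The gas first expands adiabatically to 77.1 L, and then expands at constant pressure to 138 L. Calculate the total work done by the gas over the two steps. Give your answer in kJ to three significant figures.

W_total ≈ 6.76 kJ

Step 1 (adiabatic): W = (P₁V₁ − P₂V₂)/(γ−1) = (6332 − 3853)/0.667 = 3718 J.
After step 1: P = 49.98 kPa, V = 77.1 L, T = 185.6 K.
Step 2 (isobaric): W = PΔV = (49.98 kPa)(138 − 77.1 L) = 3044 J.
W_total = 3718 + 3044 = 6762 J.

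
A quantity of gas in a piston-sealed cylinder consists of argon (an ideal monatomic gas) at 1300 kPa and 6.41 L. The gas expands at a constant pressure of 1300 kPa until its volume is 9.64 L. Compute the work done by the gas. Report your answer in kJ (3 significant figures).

Isobaric: W = P ΔV.
W = (1300 kPa)(9.64 − 6.41 L) = (1300)(3.23) = 4199 J.

W ≈ 4.20 kJ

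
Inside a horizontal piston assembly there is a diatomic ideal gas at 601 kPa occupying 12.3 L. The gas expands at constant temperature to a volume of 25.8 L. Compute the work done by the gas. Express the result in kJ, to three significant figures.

W ≈ 5.48 kJ

Isothermal: W = nRT ln(V₂/V₁) = P₁V₁ ln(V₂/V₁).
P₁V₁ = (601 kPa)(12.3 L) = 7392 J.
W = 7392 × ln(25.8/12.3) = 7392 × 0.7408
W_by_gas = 5476 J.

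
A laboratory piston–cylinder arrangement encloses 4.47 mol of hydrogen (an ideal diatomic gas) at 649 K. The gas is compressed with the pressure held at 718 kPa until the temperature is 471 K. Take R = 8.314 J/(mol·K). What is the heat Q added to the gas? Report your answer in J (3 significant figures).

Isobaric: W = nRΔT = (4.47)(8.314)(-178) = -6615 J.
ΔU = nCᵥΔT with Cᵥ = 5R/2: ΔU = (4.47)(20.79)(-178) = -16538 J.
Q = ΔU + W = -16538 − 6615 = -23153 J.

Q ≈ -23200 J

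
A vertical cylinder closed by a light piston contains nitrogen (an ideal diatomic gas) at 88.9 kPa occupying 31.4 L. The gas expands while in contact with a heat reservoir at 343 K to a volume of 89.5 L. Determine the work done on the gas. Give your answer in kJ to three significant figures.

W ≈ -2.92 kJ

Isothermal: W = nRT ln(V₂/V₁) = P₁V₁ ln(V₂/V₁).
P₁V₁ = (88.9 kPa)(31.4 L) = 2791 J.
W = 2791 × ln(89.5/31.4) = 2791 × 1.047
W_by_gas = 2924 J; work on gas = −W_by = -2924 J.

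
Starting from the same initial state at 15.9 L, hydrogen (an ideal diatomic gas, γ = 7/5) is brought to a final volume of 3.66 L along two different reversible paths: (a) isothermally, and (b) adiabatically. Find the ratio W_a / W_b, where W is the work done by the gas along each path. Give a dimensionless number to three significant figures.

W_a / W_b ≈ 0.735

Path (a) isothermal: W = P₁V₁ ln(V₂/V₁) → W_a/(P₁V₁) = -1.469.
Path (b) adiabatic: W = P₁V₁(1 − (V₁/V₂)^(γ−1))/(γ−1) → W_b/(P₁V₁) = -1.999.
W_a / W_b = -1.469 / -1.999 = 0.7348.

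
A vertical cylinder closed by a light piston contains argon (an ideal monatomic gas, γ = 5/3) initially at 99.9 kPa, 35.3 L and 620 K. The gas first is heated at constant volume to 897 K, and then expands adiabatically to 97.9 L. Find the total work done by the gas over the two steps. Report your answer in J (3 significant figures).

Step 1 (isochoric): W = 0 (constant volume).
After step 1: P = 144.5 kPa (V unchanged).
Step 2 (adiabatic): W = (P₁V₁ − P₂V₂)/(γ−1) = (5102 − 2585)/0.667 = 3776 J.
W_total = 0 + 3776 = 3776 J.

W_total ≈ 3780 J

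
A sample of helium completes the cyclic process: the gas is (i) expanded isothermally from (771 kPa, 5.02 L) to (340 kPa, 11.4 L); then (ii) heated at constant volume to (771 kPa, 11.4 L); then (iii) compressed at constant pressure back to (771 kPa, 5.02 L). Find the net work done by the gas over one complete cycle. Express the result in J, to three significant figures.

W_net ≈ -1740 J

Leg (i): W = PᵢVᵢ ln(V_f/Vᵢ) = (3870) ln(11.4/5.02) = 3174 J.
Leg (ii): W = 0.
Leg (iii): W = PΔV = (771)(5.02 − 11.4) = -4919 J.
W_net = 3174 − 4919 = -1745 J.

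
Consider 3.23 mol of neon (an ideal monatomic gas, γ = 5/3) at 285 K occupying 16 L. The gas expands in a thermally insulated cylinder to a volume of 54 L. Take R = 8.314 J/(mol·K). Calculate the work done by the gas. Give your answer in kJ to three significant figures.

Adiabatic: TV^(γ−1) = const with γ = 5/3.
T₂ = T₁ (V₁/V₂)^(γ−1) = 285 × (16/54)^0.667 = 285 × 0.4444 = 126.7 K.
W_by = nCᵥ(T₁ − T₂) = (3.23)(12.47)(285 − 126.7) = 6378 J.

W ≈ 6.38 kJ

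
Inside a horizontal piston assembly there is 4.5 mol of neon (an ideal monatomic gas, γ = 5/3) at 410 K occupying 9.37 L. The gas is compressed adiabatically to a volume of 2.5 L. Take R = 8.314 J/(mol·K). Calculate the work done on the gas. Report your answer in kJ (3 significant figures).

Adiabatic: TV^(γ−1) = const with γ = 5/3.
T₂ = T₁ (V₁/V₂)^(γ−1) = 410 × (9.37/2.5)^0.667 = 410 × 2.413 = 989.3 K.
W_by = nCᵥ(T₁ − T₂) = (4.5)(12.47)(410 − 989.3) = -32509 J.
Work on gas = −W_by = 32509 J.

W ≈ 32.5 kJ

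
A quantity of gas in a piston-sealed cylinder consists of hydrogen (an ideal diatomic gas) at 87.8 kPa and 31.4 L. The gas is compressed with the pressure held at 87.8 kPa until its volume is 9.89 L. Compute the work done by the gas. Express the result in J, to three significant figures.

W ≈ -1890 J

Isobaric: W = P ΔV.
W = (87.8 kPa)(9.89 − 31.4 L) = (87.8)(-21.51) = -1889 J.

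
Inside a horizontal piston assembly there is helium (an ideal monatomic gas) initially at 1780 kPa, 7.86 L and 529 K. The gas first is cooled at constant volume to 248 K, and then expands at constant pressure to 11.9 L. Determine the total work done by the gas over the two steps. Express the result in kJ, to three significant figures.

W_total ≈ 3.37 kJ

Step 1 (isochoric): W = 0 (constant volume).
After step 1: P = 834.5 kPa (V unchanged).
Step 2 (isobaric): W = PΔV = (834.5 kPa)(11.9 − 7.86 L) = 3371 J.
W_total = 0 + 3371 = 3371 J.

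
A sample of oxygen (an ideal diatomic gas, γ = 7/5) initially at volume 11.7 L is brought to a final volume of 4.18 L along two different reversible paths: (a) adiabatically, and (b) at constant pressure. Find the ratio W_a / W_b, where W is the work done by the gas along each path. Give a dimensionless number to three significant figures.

W_a / W_b ≈ 1.98

Path (a) adiabatic: W = P₁V₁(1 − (V₁/V₂)^(γ−1))/(γ−1) → W_a/(P₁V₁) = -1.273.
Path (b) isobaric: W = P₁(V₂ − V₁) → W_b/(P₁V₁) = -0.6427.
W_a / W_b = -1.273 / -0.6427 = 1.981.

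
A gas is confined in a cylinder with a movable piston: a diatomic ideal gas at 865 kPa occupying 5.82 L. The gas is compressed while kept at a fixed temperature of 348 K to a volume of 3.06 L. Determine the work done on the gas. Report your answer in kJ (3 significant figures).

Isothermal: W = nRT ln(V₂/V₁) = P₁V₁ ln(V₂/V₁).
P₁V₁ = (865 kPa)(5.82 L) = 5034 J.
W = 5034 × ln(3.06/5.82) = 5034 × -0.6429
W_by_gas = -3236 J; work on gas = −W_by = 3236 J.

W ≈ 3.24 kJ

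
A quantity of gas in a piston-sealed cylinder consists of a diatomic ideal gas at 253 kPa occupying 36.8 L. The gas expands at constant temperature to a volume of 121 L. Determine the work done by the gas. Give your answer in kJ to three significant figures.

Isothermal: W = nRT ln(V₂/V₁) = P₁V₁ ln(V₂/V₁).
P₁V₁ = (253 kPa)(36.8 L) = 9310 J.
W = 9310 × ln(121/36.8) = 9310 × 1.19
W_by_gas = 11082 J.

W ≈ 11.1 kJ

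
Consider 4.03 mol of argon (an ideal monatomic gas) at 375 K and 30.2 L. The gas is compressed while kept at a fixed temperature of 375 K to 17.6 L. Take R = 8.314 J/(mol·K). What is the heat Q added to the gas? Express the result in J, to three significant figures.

Q ≈ -6780 J

Isothermal ⇒ ΔU = 0, so Q = W = nRT ln(V₂/V₁).
Q = (4.03)(8.314)(375) ln(17.6/30.2) = 12565 × -0.5399 = -6784 J.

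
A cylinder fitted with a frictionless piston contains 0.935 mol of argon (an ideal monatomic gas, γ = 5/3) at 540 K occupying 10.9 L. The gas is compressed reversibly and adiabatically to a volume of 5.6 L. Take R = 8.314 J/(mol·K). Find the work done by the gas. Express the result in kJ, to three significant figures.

W ≈ -3.52 kJ

Adiabatic: TV^(γ−1) = const with γ = 5/3.
T₂ = T₁ (V₁/V₂)^(γ−1) = 540 × (10.9/5.6)^0.667 = 540 × 1.559 = 841.8 K.
W_by = nCᵥ(T₁ − T₂) = (0.935)(12.47)(540 − 841.8) = -3519 J.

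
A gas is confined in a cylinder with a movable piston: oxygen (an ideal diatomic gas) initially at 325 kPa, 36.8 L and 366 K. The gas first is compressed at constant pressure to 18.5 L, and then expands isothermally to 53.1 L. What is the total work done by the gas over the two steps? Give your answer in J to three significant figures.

W_total ≈ 392 J

Step 1 (isobaric): W = PΔV = (325 kPa)(18.5 − 36.8 L) = -5947 J.
After step 1: P = 325 kPa, V = 18.5 L, T = 184 K.
Step 2 (isothermal): W = P₁V₁ ln(V₂/V₁) = (6012) ln(53.1/18.5) = 6340 J.
W_total = -5947 + 6340 = 392.1 J.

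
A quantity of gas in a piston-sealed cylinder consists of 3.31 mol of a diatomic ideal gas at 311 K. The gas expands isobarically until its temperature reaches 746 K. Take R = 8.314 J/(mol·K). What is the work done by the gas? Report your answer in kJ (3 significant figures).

W ≈ 12.0 kJ

Isobaric: W = P ΔV = nR ΔT.
W = (3.31)(8.314)(746 − 311) = 11971 J.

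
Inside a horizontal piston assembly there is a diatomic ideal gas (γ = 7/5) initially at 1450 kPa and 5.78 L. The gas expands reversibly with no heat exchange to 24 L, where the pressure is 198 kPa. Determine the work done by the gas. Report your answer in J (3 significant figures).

Adiabatic: W = (P₁V₁ − P₂V₂)/(γ − 1) with γ = 7/5.
P₁V₁ = 8381 J, P₂V₂ = 4752 J.
W = (8381 − 4752) / 0.4 = 9073 J.

W ≈ 9070 J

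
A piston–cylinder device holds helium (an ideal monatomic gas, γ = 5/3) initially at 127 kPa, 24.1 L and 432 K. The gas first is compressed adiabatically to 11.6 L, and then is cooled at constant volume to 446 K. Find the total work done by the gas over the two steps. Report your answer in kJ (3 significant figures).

W_total ≈ -2.88 kJ

Step 1 (adiabatic): W = (P₁V₁ − P₂V₂)/(γ−1) = (3061 − 4983)/0.667 = -2884 J.
Step 2 (isochoric): W = 0 (constant volume).
W_total = -2884 + 0 = -2884 J.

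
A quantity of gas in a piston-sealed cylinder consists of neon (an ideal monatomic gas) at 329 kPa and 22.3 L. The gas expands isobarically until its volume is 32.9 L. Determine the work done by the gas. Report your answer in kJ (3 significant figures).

W ≈ 3.49 kJ

Isobaric: W = P ΔV.
W = (329 kPa)(32.9 − 22.3 L) = (329)(10.6) = 3487 J.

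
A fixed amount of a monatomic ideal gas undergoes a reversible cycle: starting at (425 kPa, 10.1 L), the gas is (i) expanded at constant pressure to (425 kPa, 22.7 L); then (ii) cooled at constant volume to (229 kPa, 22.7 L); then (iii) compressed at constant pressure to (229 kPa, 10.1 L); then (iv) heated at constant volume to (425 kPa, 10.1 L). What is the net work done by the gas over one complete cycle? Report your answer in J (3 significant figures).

Constant-volume legs do no work.
W(i) = (425)(22.7 − 10.1) = 5355 J; W(iii) = (229)(10.1 − 22.7) = -2885 J.
W_net = 5355 − 2885 = 2470 J (the clockwise enclosed area).

W_net ≈ 2470 J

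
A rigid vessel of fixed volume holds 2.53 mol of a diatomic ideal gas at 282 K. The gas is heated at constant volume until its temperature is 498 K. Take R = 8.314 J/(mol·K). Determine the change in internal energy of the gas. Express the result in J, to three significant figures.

ΔU ≈ 11400 J

Constant volume ⇒ W = 0, so Q = ΔU = nCᵥΔT with Cᵥ = 5R/2 = 20.79 J/(mol·K).
ΔU = (2.53)(20.79)(498 − 282) = 11359 J.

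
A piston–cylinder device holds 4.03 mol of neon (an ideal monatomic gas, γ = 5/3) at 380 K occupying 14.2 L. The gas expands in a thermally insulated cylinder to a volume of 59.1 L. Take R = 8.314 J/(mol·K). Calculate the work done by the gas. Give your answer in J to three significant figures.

Adiabatic: TV^(γ−1) = const with γ = 5/3.
T₂ = T₁ (V₁/V₂)^(γ−1) = 380 × (14.2/59.1)^0.667 = 380 × 0.3865 = 146.9 K.
W_by = nCᵥ(T₁ − T₂) = (4.03)(12.47)(380 − 146.9) = 11717 J.

W ≈ 11700 J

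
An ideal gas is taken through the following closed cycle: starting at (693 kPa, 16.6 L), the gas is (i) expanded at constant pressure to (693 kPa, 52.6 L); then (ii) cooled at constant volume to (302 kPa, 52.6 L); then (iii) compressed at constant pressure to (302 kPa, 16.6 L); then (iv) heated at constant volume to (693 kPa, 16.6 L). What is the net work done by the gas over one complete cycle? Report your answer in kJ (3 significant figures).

W_net ≈ 14.1 kJ

Constant-volume legs do no work.
W(i) = (693)(52.6 − 16.6) = 24948 J; W(iii) = (302)(16.6 − 52.6) = -10872 J.
W_net = 24948 − 10872 = 14076 J (the clockwise enclosed area).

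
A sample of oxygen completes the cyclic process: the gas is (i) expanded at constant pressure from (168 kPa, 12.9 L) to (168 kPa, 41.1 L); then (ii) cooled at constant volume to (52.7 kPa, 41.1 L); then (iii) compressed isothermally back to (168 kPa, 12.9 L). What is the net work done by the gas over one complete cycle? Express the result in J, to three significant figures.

Leg (i): W = PΔV = (168)(41.1 − 12.9) = 4738 J.
Leg (ii): W = 0.
Leg (iii): W = PᵢVᵢ ln(V_f/Vᵢ) = (2166) ln(12.9/41.1) = -2510 J.
W_net = 4738 − 2510 = 2228 J.

W_net ≈ 2230 J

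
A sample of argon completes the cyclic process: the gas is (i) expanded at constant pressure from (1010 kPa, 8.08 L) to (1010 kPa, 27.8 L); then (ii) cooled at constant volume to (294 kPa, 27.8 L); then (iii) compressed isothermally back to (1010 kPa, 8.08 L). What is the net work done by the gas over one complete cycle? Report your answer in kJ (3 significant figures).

W_net ≈ 9.82 kJ

Leg (i): W = PΔV = (1010)(27.8 − 8.08) = 19917 J.
Leg (ii): W = 0.
Leg (iii): W = PᵢVᵢ ln(V_f/Vᵢ) = (8173) ln(8.08/27.8) = -10099 J.
W_net = 19917 − 10099 = 9818 J.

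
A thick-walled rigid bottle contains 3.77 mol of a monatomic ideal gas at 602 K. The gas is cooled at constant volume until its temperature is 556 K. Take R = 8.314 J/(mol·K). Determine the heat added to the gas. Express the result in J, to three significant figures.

Constant volume ⇒ W = 0, so Q = ΔU = nCᵥΔT with Cᵥ = 3R/2 = 12.47 J/(mol·K).
ΔU = (3.77)(12.47)(556 − 602) = -2163 J.

Q ≈ -2160 J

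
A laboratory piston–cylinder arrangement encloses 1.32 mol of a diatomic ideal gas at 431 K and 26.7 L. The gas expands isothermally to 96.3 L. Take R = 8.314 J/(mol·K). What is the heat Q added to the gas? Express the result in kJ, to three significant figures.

Isothermal ⇒ ΔU = 0, so Q = W = nRT ln(V₂/V₁).
Q = (1.32)(8.314)(431) ln(96.3/26.7) = 4730 × 1.283 = 6068 J.

Q ≈ 6.07 kJ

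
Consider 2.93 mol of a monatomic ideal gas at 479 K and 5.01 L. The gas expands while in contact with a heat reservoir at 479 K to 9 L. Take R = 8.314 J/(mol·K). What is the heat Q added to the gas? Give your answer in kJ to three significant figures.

Isothermal ⇒ ΔU = 0, so Q = W = nRT ln(V₂/V₁).
Q = (2.93)(8.314)(479) ln(9/5.01) = 11668 × 0.5858 = 6835 J.

Q ≈ 6.84 kJ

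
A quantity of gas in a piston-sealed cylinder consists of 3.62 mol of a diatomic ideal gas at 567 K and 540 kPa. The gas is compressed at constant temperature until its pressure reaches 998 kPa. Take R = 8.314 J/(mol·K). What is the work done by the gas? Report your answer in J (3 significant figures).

Isothermal process: W = nRT ln(V₂/V₁) = nRT ln(P₁/P₂).
W = (3.62)(8.314)(567) × ln(540/998)
  = 17065 × ln(0.5411) = 17065 × -0.6142
W_by_gas = -10481 J.

W ≈ -10500 J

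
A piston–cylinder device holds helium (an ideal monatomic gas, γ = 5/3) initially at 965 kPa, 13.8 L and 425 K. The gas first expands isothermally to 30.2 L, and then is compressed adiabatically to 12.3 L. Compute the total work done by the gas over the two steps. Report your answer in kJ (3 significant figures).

W_total ≈ -5.95 kJ

Step 1 (isothermal): W = P₁V₁ ln(V₂/V₁) = (13317) ln(30.2/13.8) = 10430 J.
After step 1: P = 441 kPa, V = 30.2 L, T = 425 K.
Step 2 (adiabatic): W = (P₁V₁ − P₂V₂)/(γ−1) = (13317 − 24237)/0.667 = -16380 J.
W_total = 10430 − 16380 = -5950 J.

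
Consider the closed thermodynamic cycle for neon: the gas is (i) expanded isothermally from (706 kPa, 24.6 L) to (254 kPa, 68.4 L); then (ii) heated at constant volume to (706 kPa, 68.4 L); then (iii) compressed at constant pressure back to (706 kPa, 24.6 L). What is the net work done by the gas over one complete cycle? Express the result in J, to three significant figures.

W_net ≈ -13200 J

Leg (i): W = PᵢVᵢ ln(V_f/Vᵢ) = (17368) ln(68.4/24.6) = 17761 J.
Leg (ii): W = 0.
Leg (iii): W = PΔV = (706)(24.6 − 68.4) = -30923 J.
W_net = 17761 − 30923 = -13162 J.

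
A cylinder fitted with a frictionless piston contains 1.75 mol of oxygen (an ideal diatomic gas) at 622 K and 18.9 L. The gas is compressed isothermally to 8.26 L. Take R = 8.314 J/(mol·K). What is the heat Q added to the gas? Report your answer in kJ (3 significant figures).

Q ≈ -7.49 kJ

Isothermal ⇒ ΔU = 0, so Q = W = nRT ln(V₂/V₁).
Q = (1.75)(8.314)(622) ln(8.26/18.9) = 9050 × -0.8277 = -7491 J.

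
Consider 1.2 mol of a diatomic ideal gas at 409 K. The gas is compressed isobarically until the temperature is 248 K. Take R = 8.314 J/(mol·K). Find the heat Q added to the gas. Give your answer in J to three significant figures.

Isobaric: W = nRΔT = (1.2)(8.314)(-161) = -1606 J.
ΔU = nCᵥΔT with Cᵥ = 5R/2: ΔU = (1.2)(20.79)(-161) = -4016 J.
Q = ΔU + W = -4016 − 1606 = -5622 J.

Q ≈ -5620 J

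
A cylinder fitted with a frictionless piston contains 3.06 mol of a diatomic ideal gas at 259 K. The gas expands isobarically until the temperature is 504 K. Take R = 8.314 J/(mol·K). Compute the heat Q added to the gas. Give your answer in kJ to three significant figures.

Isobaric: W = nRΔT = (3.06)(8.314)(245) = 6233 J.
ΔU = nCᵥΔT with Cᵥ = 5R/2: ΔU = (3.06)(20.79)(245) = 15583 J.
Q = ΔU + W = 15583 + 6233 = 21816 J.

Q ≈ 21.8 kJ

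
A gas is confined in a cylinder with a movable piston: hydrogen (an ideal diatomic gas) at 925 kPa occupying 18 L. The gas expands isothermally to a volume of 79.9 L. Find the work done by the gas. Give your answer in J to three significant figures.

Isothermal: W = nRT ln(V₂/V₁) = P₁V₁ ln(V₂/V₁).
P₁V₁ = (925 kPa)(18 L) = 16650 J.
W = 16650 × ln(79.9/18) = 16650 × 1.49
W_by_gas = 24815 J.

W ≈ 24800 J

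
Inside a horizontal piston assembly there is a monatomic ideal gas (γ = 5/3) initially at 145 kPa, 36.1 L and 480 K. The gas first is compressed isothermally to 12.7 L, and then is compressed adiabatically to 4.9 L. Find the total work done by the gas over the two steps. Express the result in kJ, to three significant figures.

W_total ≈ -12.4 kJ

Step 1 (isothermal): W = P₁V₁ ln(V₂/V₁) = (5234) ln(12.7/36.1) = -5468 J.
After step 1: P = 412.2 kPa, V = 12.7 L, T = 480 K.
Step 2 (adiabatic): W = (P₁V₁ − P₂V₂)/(γ−1) = (5234 − 9877)/0.667 = -6963 J.
W_total = -5468 − 6963 = -12432 J.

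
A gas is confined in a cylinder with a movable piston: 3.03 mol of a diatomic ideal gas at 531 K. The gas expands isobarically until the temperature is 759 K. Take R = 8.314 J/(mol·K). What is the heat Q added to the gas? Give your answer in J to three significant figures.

Q ≈ 20100 J

Isobaric: W = nRΔT = (3.03)(8.314)(228) = 5744 J.
ΔU = nCᵥΔT with Cᵥ = 5R/2: ΔU = (3.03)(20.79)(228) = 14359 J.
Q = ΔU + W = 14359 + 5744 = 20103 J.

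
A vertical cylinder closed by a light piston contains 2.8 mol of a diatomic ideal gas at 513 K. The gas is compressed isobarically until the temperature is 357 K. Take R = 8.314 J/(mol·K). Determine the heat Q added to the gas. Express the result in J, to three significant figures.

Isobaric: W = nRΔT = (2.8)(8.314)(-156) = -3632 J.
ΔU = nCᵥΔT with Cᵥ = 5R/2: ΔU = (2.8)(20.79)(-156) = -9079 J.
Q = ΔU + W = -9079 − 3632 = -12710 J.

Q ≈ -12700 J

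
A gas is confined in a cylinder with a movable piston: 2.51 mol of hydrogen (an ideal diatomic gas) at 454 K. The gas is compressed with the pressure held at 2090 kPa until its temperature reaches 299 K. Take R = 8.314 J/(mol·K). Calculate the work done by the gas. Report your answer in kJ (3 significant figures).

Isobaric: W = P ΔV = nR ΔT.
W = (2.51)(8.314)(299 − 454) = -3235 J.

W ≈ -3.23 kJ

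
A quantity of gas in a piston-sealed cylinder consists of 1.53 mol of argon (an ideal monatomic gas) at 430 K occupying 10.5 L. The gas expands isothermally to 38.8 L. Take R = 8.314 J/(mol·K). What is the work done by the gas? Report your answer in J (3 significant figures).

Isothermal: W = nRT ln(V₂/V₁).
W = (1.53)(8.314)(430) × ln(38.8/10.5)
  = 5470 × 1.307
W_by_gas = 7149 J.

W ≈ 7150 J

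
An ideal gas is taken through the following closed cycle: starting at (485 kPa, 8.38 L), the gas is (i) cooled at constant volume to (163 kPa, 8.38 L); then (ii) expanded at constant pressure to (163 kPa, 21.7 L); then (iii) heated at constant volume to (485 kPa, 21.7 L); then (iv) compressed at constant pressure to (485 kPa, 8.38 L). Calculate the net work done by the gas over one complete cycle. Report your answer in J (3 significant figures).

Constant-volume legs do no work.
W(ii) = (163)(21.7 − 8.38) = 2171 J; W(iv) = (485)(8.38 − 21.7) = -6460 J.
W_net = 2171 − 6460 = -4289 J (the counter-clockwise enclosed area).

W_net ≈ -4290 J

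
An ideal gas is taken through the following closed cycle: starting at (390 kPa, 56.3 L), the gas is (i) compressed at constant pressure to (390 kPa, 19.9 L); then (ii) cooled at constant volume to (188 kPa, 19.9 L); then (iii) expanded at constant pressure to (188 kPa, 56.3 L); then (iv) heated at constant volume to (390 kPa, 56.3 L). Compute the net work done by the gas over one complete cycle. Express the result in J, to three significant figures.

W_net ≈ -7350 J

Constant-volume legs do no work.
W(i) = (390)(19.9 − 56.3) = -14196 J; W(iii) = (188)(56.3 − 19.9) = 6843 J.
W_net = -14196 + 6843 = -7353 J (the counter-clockwise enclosed area).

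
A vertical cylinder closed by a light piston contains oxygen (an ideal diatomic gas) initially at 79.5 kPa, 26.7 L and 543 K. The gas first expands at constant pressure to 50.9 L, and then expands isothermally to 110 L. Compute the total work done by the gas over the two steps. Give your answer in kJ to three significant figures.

W_total ≈ 5.04 kJ

Step 1 (isobaric): W = PΔV = (79.5 kPa)(50.9 − 26.7 L) = 1924 J.
After step 1: P = 79.5 kPa, V = 50.9 L, T = 1035 K.
Step 2 (isothermal): W = P₁V₁ ln(V₂/V₁) = (4047) ln(110/50.9) = 3118 J.
W_total = 1924 + 3118 = 5042 J.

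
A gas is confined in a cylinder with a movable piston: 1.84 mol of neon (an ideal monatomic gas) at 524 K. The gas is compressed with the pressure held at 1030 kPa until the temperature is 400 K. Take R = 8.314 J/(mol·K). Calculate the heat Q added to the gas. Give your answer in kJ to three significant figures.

Isobaric: W = nRΔT = (1.84)(8.314)(-124) = -1897 J.
ΔU = nCᵥΔT with Cᵥ = 3R/2: ΔU = (1.84)(12.47)(-124) = -2845 J.
Q = ΔU + W = -2845 − 1897 = -4742 J.

Q ≈ -4.74 kJ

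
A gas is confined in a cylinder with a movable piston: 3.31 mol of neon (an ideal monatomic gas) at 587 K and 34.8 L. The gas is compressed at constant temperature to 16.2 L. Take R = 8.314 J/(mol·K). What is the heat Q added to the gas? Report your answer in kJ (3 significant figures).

Isothermal ⇒ ΔU = 0, so Q = W = nRT ln(V₂/V₁).
Q = (3.31)(8.314)(587) ln(16.2/34.8) = 16154 × -0.7646 = -12351 J.

Q ≈ -12.4 kJ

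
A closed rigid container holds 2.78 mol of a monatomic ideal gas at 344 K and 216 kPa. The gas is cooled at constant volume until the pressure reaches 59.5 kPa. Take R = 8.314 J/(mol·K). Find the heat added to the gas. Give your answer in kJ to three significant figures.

Q ≈ -8.64 kJ

Constant volume ⇒ W = 0, so Q = ΔU = nCᵥΔT with Cᵥ = 3R/2 = 12.47 J/(mol·K).
At constant V, T₂/T₁ = P₂/P₁ ⇒ ΔT = T₁(P₂/P₁ − 1) = 344·(59.5/216 − 1) = -249.2 K.
ΔU = (2.78)(12.47)(-249.2) = -8641 J.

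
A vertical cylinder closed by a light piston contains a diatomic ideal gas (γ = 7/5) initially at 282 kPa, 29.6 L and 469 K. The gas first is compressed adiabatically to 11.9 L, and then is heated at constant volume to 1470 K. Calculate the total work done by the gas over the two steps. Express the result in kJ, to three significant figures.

Step 1 (adiabatic): W = (P₁V₁ − P₂V₂)/(γ−1) = (8347 − 12018)/0.4 = -9177 J.
Step 2 (isochoric): W = 0 (constant volume).
W_total = -9177 + 0 = -9177 J.

W_total ≈ -9.18 kJ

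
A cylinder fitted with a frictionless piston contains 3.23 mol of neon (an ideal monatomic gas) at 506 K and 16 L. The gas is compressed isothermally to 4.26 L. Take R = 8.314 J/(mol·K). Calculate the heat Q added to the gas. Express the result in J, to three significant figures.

Q ≈ -18000 J

Isothermal ⇒ ΔU = 0, so Q = W = nRT ln(V₂/V₁).
Q = (3.23)(8.314)(506) ln(4.26/16) = 13588 × -1.323 = -17982 J.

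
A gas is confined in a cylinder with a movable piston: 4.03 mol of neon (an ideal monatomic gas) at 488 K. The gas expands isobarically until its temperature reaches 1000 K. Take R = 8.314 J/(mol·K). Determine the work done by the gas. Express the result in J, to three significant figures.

Isobaric: W = P ΔV = nR ΔT.
W = (4.03)(8.314)(1000 − 488) = 17155 J.

W ≈ 17200 J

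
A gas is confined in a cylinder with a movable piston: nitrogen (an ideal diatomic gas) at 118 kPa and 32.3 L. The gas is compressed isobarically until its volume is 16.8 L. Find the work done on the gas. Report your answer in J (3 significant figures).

Isobaric: W = P ΔV.
W = (118 kPa)(16.8 − 32.3 L) = (118)(-15.5) = -1829 J.
Work on gas = −W_by = 1829 J.

W ≈ 1830 J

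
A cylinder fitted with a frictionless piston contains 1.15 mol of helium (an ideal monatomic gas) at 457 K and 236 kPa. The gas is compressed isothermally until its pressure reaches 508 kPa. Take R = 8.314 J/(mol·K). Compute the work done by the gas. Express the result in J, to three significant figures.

Isothermal process: W = nRT ln(V₂/V₁) = nRT ln(P₁/P₂).
W = (1.15)(8.314)(457) × ln(236/508)
  = 4369 × ln(0.4646) = 4369 × -0.7666
W_by_gas = -3350 J.

W ≈ -3350 J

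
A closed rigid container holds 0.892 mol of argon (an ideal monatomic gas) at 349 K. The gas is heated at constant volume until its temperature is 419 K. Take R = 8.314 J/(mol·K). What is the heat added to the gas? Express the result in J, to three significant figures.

Constant volume ⇒ W = 0, so Q = ΔU = nCᵥΔT with Cᵥ = 3R/2 = 12.47 J/(mol·K).
ΔU = (0.892)(12.47)(419 − 349) = 778.7 J.

Q ≈ 779 J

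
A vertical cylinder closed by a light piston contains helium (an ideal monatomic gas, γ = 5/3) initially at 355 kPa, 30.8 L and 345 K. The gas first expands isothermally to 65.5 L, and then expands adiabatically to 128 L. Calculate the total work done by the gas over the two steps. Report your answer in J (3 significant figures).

Step 1 (isothermal): W = P₁V₁ ln(V₂/V₁) = (10934) ln(65.5/30.8) = 8250 J.
After step 1: P = 166.9 kPa, V = 65.5 L, T = 345 K.
Step 2 (adiabatic): W = (P₁V₁ − P₂V₂)/(γ−1) = (10934 − 6995)/0.667 = 5908 J.
W_total = 8250 + 5908 = 14158 J.

W_total ≈ 14200 J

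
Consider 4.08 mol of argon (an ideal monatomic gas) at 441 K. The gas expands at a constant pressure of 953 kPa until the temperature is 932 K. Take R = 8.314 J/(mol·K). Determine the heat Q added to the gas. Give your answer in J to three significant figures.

Isobaric: W = nRΔT = (4.08)(8.314)(491) = 16655 J.
ΔU = nCᵥΔT with Cᵥ = 3R/2: ΔU = (4.08)(12.47)(491) = 24983 J.
Q = ΔU + W = 24983 + 16655 = 41638 J.

Q ≈ 41600 J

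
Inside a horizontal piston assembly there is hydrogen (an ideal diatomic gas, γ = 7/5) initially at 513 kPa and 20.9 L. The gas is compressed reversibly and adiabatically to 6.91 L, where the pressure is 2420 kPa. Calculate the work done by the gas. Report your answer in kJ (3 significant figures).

W ≈ -15.0 kJ

Adiabatic: W = (P₁V₁ − P₂V₂)/(γ − 1) with γ = 7/5.
P₁V₁ = 10722 J, P₂V₂ = 16722 J.
W = (10722 − 16722) / 0.4 = -15001 J.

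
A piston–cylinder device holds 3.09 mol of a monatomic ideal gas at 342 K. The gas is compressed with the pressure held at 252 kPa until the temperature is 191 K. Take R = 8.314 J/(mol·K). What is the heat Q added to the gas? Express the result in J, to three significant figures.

Isobaric: W = nRΔT = (3.09)(8.314)(-151) = -3879 J.
ΔU = nCᵥΔT with Cᵥ = 3R/2: ΔU = (3.09)(12.47)(-151) = -5819 J.
Q = ΔU + W = -5819 − 3879 = -9698 J.

Q ≈ -9700 J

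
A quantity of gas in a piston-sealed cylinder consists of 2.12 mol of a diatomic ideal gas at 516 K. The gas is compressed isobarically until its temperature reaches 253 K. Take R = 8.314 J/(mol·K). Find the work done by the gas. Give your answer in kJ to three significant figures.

Isobaric: W = P ΔV = nR ΔT.
W = (2.12)(8.314)(253 − 516) = -4636 J.

W ≈ -4.64 kJ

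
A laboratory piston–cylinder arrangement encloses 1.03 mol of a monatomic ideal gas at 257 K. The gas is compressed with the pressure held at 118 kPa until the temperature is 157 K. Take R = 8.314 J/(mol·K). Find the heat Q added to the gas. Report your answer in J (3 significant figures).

Isobaric: W = nRΔT = (1.03)(8.314)(-100) = -856.3 J.
ΔU = nCᵥΔT with Cᵥ = 3R/2: ΔU = (1.03)(12.47)(-100) = -1285 J.
Q = ΔU + W = -1285 − 856.3 = -2141 J.

Q ≈ -2140 J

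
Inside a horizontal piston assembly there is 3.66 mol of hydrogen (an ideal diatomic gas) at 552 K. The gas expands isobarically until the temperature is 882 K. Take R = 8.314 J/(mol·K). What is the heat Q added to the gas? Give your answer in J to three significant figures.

Isobaric: W = nRΔT = (3.66)(8.314)(330) = 10042 J.
ΔU = nCᵥΔT with Cᵥ = 5R/2: ΔU = (3.66)(20.79)(330) = 25104 J.
Q = ΔU + W = 25104 + 10042 = 35146 J.

Q ≈ 35100 J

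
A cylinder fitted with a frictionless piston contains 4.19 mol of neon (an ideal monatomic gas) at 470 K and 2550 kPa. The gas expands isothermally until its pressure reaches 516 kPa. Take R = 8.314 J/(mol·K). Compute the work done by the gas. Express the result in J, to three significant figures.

Isothermal process: W = nRT ln(V₂/V₁) = nRT ln(P₁/P₂).
W = (4.19)(8.314)(470) × ln(2550/516)
  = 16373 × ln(4.942) = 16373 × 1.598
W_by_gas = 26159 J.

W ≈ 26200 J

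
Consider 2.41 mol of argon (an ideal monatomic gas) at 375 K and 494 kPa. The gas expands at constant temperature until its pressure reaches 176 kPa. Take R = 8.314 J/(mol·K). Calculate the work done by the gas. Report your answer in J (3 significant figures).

Isothermal process: W = nRT ln(V₂/V₁) = nRT ln(P₁/P₂).
W = (2.41)(8.314)(375) × ln(494/176)
  = 7514 × ln(2.807) = 7514 × 1.032
W_by_gas = 7755 J.

W ≈ 7750 J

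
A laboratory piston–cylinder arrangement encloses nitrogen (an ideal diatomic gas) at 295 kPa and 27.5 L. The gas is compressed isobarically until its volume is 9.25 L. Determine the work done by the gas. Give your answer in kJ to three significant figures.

Isobaric: W = P ΔV.
W = (295 kPa)(9.25 − 27.5 L) = (295)(-18.25) = -5384 J.

W ≈ -5.38 kJ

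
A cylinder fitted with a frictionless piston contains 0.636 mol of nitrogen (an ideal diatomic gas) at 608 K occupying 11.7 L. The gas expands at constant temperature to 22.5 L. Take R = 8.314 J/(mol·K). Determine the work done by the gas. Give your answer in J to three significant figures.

Isothermal: W = nRT ln(V₂/V₁).
W = (0.636)(8.314)(608) × ln(22.5/11.7)
  = 3215 × 0.6539
W_by_gas = 2102 J.

W ≈ 2100 J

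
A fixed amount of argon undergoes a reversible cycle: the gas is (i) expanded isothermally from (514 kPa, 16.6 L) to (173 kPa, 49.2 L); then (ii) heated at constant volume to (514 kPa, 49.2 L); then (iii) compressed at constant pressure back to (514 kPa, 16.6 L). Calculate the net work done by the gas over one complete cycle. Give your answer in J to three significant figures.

Leg (i): W = PᵢVᵢ ln(V_f/Vᵢ) = (8532) ln(49.2/16.6) = 9270 J.
Leg (ii): W = 0.
Leg (iii): W = PΔV = (514)(16.6 − 49.2) = -16756 J.
W_net = 9270 − 16756 = -7486 J.

W_net ≈ -7490 J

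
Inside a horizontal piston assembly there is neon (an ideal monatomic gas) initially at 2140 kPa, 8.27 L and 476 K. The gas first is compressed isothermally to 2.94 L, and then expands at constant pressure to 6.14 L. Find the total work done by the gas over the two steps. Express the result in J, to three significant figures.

Step 1 (isothermal): W = P₁V₁ ln(V₂/V₁) = (17698) ln(2.94/8.27) = -18304 J.
After step 1: P = 6020 kPa, V = 2.94 L, T = 476 K.
Step 2 (isobaric): W = PΔV = (6020 kPa)(6.14 − 2.94 L) = 19263 J.
W_total = -18304 + 19263 = 959.4 J.

W_total ≈ 959 J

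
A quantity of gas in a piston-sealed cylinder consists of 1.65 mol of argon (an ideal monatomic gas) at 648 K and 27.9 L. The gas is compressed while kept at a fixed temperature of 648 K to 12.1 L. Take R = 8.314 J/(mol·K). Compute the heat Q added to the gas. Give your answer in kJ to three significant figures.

Q ≈ -7.43 kJ

Isothermal ⇒ ΔU = 0, so Q = W = nRT ln(V₂/V₁).
Q = (1.65)(8.314)(648) ln(12.1/27.9) = 8889 × -0.8354 = -7426 J.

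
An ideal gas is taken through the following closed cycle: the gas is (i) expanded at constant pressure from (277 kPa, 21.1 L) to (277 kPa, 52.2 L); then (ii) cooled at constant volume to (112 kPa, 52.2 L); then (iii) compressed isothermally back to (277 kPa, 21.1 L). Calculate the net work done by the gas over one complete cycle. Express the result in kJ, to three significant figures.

Leg (i): W = PΔV = (277)(52.2 − 21.1) = 8615 J.
Leg (ii): W = 0.
Leg (iii): W = PᵢVᵢ ln(V_f/Vᵢ) = (5846) ln(21.1/52.2) = -5296 J.
W_net = 8615 − 5296 = 3319 J.

W_net ≈ 3.32 kJ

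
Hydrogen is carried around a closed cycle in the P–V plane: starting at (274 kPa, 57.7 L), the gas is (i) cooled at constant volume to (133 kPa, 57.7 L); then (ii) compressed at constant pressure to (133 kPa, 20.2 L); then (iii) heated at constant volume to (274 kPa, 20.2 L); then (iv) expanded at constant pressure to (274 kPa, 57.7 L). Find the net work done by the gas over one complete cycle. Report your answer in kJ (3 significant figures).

W_net ≈ 5.29 kJ

Constant-volume legs do no work.
W(ii) = (133)(20.2 − 57.7) = -4988 J; W(iv) = (274)(57.7 − 20.2) = 10275 J.
W_net = -4988 + 10275 = 5288 J (the clockwise enclosed area).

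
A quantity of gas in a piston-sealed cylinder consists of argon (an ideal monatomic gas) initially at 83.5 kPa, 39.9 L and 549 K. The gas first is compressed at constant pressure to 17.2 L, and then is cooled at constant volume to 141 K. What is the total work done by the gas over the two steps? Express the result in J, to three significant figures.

Step 1 (isobaric): W = PΔV = (83.5 kPa)(17.2 − 39.9 L) = -1895 J.
Step 2 (isochoric): W = 0 (constant volume).
W_total = -1895 + 0 = -1895 J.

W_total ≈ -1900 J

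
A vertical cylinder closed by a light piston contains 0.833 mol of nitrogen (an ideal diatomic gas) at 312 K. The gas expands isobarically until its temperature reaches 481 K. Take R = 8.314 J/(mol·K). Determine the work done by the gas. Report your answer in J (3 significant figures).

W ≈ 1170 J

Isobaric: W = P ΔV = nR ΔT.
W = (0.833)(8.314)(481 − 312) = 1170 J.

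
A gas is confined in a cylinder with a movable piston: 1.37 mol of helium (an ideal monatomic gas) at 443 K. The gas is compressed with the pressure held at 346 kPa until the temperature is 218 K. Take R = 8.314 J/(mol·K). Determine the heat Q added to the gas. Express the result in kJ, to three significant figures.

Isobaric: W = nRΔT = (1.37)(8.314)(-225) = -2563 J.
ΔU = nCᵥΔT with Cᵥ = 3R/2: ΔU = (1.37)(12.47)(-225) = -3844 J.
Q = ΔU + W = -3844 − 2563 = -6407 J.

Q ≈ -6.41 kJ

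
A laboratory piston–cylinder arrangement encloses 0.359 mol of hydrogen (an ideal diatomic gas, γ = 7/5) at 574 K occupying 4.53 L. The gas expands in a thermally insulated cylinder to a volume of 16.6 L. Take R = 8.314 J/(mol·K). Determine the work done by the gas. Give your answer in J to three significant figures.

Adiabatic: TV^(γ−1) = const with γ = 7/5.
T₂ = T₁ (V₁/V₂)^(γ−1) = 574 × (4.53/16.6)^0.4 = 574 × 0.5948 = 341.4 K.
W_by = nCᵥ(T₁ − T₂) = (0.359)(20.79)(574 − 341.4) = 1735 J.

W ≈ 1740 J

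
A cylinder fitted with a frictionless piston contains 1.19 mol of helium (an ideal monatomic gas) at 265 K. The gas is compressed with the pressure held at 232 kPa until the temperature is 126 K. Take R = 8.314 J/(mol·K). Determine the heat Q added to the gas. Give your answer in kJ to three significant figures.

Isobaric: W = nRΔT = (1.19)(8.314)(-139) = -1375 J.
ΔU = nCᵥΔT with Cᵥ = 3R/2: ΔU = (1.19)(12.47)(-139) = -2063 J.
Q = ΔU + W = -2063 − 1375 = -3438 J.

Q ≈ -3.44 kJ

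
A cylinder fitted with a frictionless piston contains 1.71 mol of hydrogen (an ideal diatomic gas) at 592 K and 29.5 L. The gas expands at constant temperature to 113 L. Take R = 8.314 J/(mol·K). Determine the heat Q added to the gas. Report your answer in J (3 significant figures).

Isothermal ⇒ ΔU = 0, so Q = W = nRT ln(V₂/V₁).
Q = (1.71)(8.314)(592) ln(113/29.5) = 8416 × 1.343 = 11303 J.

Q ≈ 11300 J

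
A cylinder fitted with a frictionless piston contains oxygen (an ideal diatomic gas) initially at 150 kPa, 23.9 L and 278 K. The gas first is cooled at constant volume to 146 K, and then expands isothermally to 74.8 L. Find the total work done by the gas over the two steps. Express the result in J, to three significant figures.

W_total ≈ 2150 J

Step 1 (isochoric): W = 0 (constant volume).
After step 1: P = 78.78 kPa (V unchanged).
Step 2 (isothermal): W = P₁V₁ ln(V₂/V₁) = (1883) ln(74.8/23.9) = 2148 J.
W_total = 0 + 2148 = 2148 J.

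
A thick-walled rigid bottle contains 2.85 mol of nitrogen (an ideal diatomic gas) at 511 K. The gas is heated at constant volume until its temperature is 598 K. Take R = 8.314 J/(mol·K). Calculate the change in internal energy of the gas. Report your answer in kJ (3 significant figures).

Constant volume ⇒ W = 0, so Q = ΔU = nCᵥΔT with Cᵥ = 5R/2 = 20.79 J/(mol·K).
ΔU = (2.85)(20.79)(598 − 511) = 5154 J.

ΔU ≈ 5.15 kJ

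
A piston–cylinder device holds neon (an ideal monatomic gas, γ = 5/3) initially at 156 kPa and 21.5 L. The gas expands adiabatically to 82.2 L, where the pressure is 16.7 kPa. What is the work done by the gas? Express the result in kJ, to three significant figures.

W ≈ 2.97 kJ

Adiabatic: W = (P₁V₁ − P₂V₂)/(γ − 1) with γ = 5/3.
P₁V₁ = 3354 J, P₂V₂ = 1373 J.
W = (3354 − 1373) / 0.6667 = 2972 J.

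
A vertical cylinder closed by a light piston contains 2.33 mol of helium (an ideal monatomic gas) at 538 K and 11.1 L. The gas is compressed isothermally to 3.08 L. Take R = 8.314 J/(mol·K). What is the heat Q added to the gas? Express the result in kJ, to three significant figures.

Q ≈ -13.4 kJ

Isothermal ⇒ ΔU = 0, so Q = W = nRT ln(V₂/V₁).
Q = (2.33)(8.314)(538) ln(3.08/11.1) = 10422 × -1.282 = -13361 J.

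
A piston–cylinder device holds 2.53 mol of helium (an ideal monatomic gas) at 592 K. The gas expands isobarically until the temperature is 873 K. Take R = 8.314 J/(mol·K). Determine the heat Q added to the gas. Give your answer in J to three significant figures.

Q ≈ 14800 J

Isobaric: W = nRΔT = (2.53)(8.314)(281) = 5911 J.
ΔU = nCᵥΔT with Cᵥ = 3R/2: ΔU = (2.53)(12.47)(281) = 8866 J.
Q = ΔU + W = 8866 + 5911 = 14777 J.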